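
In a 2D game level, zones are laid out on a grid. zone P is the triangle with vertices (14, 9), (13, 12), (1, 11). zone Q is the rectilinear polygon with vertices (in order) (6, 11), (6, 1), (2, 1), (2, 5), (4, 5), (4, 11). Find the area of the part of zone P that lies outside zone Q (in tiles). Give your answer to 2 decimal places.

17.27

|zone P| = 18.5, |zone P∩zone Q| = 1.2308.
|zone P ∖ zone Q| = |zone P| − |zone P∩zone Q| = 18.5 − 1.2308 = 17.27.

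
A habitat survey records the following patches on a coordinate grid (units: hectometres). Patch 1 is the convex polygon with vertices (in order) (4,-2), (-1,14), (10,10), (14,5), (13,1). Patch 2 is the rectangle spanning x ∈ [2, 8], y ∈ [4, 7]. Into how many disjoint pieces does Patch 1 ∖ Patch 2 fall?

Patch 1 ∖ Patch 2 is a single connected region.

1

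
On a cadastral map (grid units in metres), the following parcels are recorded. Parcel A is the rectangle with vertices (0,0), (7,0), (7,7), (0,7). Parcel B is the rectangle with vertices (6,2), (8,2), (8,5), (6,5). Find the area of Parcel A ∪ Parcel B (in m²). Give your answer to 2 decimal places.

By inclusion–exclusion:
Individual areas: |Parcel A| = 49, |Parcel B| = 6.
|Parcel A∩Parcel B|: x∈[6,7], y∈[2,5] → 1·3 = 3.
|Parcel A ∪ Parcel B| = 55 − 3 = 52.00.

52.00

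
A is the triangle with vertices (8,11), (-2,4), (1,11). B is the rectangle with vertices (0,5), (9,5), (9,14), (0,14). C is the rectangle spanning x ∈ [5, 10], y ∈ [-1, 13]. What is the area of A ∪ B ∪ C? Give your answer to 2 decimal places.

122.27

By inclusion–exclusion:
Individual areas: |A| = 24.5, |B| = 81, |C| = 70.
|A∩B| = 21.2333.
|A∩C| = 3.15.
|B∩C|: x∈[5,9], y∈[5,13] → 4·8 = 32.
|A∩B∩C| = 3.15.
|A ∪ B ∪ C| = 175.5 − 56.3833 + 3.15 = 122.27.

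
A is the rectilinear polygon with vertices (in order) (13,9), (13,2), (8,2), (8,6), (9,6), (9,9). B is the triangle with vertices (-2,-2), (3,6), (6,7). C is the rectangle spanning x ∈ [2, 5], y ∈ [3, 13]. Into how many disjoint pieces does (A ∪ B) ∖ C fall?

3

(A ∪ B) ∖ C splits into 3 disjoint pieces (area 32, area 3.9111, area 0.3958).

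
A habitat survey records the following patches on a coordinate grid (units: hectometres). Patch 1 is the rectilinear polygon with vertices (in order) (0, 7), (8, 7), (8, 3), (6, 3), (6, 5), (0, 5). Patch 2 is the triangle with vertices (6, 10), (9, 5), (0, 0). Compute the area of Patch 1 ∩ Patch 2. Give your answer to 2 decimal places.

10.99

The intersection is the polygon with vertices (7.8,7), (8,6.667), (8,4.444), (6,3.333), (6,5), (3,5), (4.2,7).
By the shoelace formula its area is 10.99.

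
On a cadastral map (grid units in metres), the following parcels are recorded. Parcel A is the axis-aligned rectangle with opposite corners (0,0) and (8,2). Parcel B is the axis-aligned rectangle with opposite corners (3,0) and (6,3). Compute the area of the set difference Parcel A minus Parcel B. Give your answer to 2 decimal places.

|Parcel A∩Parcel B|: x∈[3,6], y∈[0,2] → 3·2 = 6.
|Parcel A| = 16.
|Parcel A ∖ Parcel B| = |Parcel A| − |Parcel A∩Parcel B| = 16 − 6 = 10.00.

10.00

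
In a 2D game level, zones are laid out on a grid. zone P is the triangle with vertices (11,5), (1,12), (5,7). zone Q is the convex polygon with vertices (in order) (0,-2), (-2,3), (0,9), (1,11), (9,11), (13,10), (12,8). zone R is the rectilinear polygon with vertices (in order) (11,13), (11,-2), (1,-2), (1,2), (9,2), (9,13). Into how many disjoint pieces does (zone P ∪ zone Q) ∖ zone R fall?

(zone P ∪ zone Q) ∖ zone R splits into 2 disjoint pieces (area 87.5476, area 3.9167).

2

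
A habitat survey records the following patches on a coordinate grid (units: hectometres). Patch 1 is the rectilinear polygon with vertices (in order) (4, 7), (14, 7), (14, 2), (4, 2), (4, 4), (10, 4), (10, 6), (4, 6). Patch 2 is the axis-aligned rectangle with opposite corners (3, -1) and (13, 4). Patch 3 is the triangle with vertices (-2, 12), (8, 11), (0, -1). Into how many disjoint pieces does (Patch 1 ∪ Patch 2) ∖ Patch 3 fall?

(Patch 1 ∪ Patch 2) ∖ Patch 3 is a single connected region.

1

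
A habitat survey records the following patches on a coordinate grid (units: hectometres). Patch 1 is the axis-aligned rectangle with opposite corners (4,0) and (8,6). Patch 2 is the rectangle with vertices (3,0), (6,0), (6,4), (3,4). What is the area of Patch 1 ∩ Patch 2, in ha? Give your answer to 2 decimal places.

|Patch 1∩Patch 2|: x∈[4,6], y∈[0,4] → 2·4 = 8.

8.00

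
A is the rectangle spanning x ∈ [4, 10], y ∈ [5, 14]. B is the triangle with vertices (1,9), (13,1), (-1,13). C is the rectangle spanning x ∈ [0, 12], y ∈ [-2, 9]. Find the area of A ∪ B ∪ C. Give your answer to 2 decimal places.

By inclusion–exclusion:
Individual areas: |A| = 54, |B| = 16, |C| = 132.
|A∩B| = 5.0476.
|A∩C|: x∈[4,10], y∈[5,9] → 6·4 = 24.
|B∩C| = 10.5714.
|A∩B∩C| = 5.0476.
|A ∪ B ∪ C| = 202 − 39.619 + 5.0476 = 167.43.

167.43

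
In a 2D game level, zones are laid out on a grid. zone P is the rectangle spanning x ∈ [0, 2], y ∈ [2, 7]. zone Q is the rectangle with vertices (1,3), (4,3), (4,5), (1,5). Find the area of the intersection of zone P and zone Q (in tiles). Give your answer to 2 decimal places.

2.00

|zone P∩zone Q|: x∈[1,2], y∈[3,5] → 1·2 = 2.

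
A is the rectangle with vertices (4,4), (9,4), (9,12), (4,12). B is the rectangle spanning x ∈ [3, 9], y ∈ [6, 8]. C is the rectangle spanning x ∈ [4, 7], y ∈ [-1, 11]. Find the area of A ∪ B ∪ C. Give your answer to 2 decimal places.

By inclusion–exclusion:
Individual areas: |A| = 40, |B| = 12, |C| = 36.
|A∩B|: x∈[4,9], y∈[6,8] → 5·2 = 10.
|A∩C|: x∈[4,7], y∈[4,11] → 3·7 = 21.
|B∩C|: x∈[4,7], y∈[6,8] → 3·2 = 6.
|A∩B∩C| = 6.
|A ∪ B ∪ C| = 88 − 37 + 6 = 57.00.

57.00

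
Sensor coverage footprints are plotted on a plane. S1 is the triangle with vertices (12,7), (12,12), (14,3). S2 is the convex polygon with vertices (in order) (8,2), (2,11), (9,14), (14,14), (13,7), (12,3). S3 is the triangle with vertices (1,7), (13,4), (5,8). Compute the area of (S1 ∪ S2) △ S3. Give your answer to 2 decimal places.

89.60

|S1 ∪ S2| = 94.5725.
|(S1 ∪ S2) ∩ S3| = 8.484.
|(S1 ∪ S2) △ S3| = 94.5725 + 12 − 16.9681 = 89.60.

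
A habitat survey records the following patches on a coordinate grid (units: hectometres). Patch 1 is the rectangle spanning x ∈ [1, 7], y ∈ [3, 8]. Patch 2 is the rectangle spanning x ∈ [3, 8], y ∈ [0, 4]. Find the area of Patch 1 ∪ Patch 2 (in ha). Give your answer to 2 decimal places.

By inclusion–exclusion:
Individual areas: |Patch 1| = 30, |Patch 2| = 20.
|Patch 1∩Patch 2|: x∈[3,7], y∈[3,4] → 4·1 = 4.
|Patch 1 ∪ Patch 2| = 50 − 4 = 46.00.

46.00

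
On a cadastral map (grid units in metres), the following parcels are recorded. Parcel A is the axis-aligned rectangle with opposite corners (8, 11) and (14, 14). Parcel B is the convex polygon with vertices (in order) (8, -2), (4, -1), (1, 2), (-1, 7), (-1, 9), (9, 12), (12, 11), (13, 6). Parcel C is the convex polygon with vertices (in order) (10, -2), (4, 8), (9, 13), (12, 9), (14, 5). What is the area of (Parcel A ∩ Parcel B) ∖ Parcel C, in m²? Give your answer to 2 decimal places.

|Parcel A ∩ Parcel B| = 2.35.
|(Parcel A ∩ Parcel B) ∩ Parcel C| = 1.85.
|(Parcel A ∩ Parcel B) ∖ Parcel C| = 2.35 − 1.85 = 0.50.

0.50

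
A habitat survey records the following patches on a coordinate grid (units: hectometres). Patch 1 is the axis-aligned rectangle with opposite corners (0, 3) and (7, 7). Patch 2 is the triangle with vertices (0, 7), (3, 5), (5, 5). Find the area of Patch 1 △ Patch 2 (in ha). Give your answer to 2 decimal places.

26.00

|Patch 1| = 28, |Patch 2| = 2, |Patch 1∩Patch 2| = 2.
|Patch 1 △ Patch 2| = |Patch 1| + |Patch 2| − 2·|Patch 1∩Patch 2| = 28 + 2 − 4 = 26.00.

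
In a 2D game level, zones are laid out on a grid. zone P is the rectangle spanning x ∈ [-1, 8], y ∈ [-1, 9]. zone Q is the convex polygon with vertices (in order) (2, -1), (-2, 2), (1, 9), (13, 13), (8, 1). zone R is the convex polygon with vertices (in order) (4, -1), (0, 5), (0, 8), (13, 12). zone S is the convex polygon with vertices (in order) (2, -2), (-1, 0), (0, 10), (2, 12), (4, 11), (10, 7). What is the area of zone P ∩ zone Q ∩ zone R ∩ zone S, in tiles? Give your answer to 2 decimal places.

51.30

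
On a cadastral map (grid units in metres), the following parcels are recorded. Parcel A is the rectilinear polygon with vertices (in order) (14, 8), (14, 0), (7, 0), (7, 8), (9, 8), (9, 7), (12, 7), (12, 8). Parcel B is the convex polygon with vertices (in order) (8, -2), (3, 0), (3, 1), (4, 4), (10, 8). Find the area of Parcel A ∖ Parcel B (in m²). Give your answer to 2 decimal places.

38.97

|Parcel A| = 53, |Parcel A∩Parcel B| = 14.0333.
|Parcel A ∖ Parcel B| = |Parcel A| − |Parcel A∩Parcel B| = 53 − 14.0333 = 38.97.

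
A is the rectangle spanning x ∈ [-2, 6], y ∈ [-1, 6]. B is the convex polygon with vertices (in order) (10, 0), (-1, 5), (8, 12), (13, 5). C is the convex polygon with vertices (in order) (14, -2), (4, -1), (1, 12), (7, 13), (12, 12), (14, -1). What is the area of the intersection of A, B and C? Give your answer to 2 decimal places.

The intersection is the polygon with vertices (6,1.818), (3.039,3.164), (2.385,6), (6,6).
By the shoelace formula its area is 11.32.

11.32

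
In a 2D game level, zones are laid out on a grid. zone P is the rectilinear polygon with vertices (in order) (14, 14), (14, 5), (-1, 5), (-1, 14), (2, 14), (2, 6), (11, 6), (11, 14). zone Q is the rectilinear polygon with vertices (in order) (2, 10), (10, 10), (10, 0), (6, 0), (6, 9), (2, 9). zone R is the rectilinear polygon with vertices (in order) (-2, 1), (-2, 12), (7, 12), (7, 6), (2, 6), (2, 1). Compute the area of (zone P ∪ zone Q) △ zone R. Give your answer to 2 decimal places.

119.00

|zone P ∪ zone Q| = 103.
|(zone P ∪ zone Q) ∩ zone R| = 29.
|(zone P ∪ zone Q) △ zone R| = 103 + 74 − 58 = 119.00.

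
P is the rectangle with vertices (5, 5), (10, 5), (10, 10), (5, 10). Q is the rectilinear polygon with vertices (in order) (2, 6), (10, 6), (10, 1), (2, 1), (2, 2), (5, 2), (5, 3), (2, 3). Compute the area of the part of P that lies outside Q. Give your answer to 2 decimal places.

20.00

|P| = 25, |P∩Q| = 5.
|P ∖ Q| = |P| − |P∩Q| = 25 − 5 = 20.00.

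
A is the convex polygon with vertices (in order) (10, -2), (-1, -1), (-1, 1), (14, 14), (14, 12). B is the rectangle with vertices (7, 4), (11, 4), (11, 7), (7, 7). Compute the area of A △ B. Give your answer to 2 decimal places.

|A| = 109, |B| = 12, |A∩B| = 12.
|A △ B| = |A| + |B| − 2·|A∩B| = 109 + 12 − 24 = 97.00.

97.00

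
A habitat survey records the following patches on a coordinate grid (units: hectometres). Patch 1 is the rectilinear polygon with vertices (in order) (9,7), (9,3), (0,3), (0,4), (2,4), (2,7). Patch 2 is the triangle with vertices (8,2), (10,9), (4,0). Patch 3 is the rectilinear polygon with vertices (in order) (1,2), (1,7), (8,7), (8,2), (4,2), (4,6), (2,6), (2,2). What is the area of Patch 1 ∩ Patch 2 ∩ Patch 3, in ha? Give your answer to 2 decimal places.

The intersection is the polygon with vertices (6,3), (8,6), (8,3).
By the shoelace formula its area is 3.00.

3.00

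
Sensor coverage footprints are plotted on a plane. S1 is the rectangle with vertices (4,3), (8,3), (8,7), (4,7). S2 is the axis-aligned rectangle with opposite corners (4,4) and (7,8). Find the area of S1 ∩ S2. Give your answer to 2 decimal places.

|S1∩S2|: x∈[4,7], y∈[4,7] → 3·3 = 9.

9.00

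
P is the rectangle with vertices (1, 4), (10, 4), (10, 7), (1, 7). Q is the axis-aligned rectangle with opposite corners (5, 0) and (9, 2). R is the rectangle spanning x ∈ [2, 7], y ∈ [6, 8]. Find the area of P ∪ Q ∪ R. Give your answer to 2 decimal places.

40.00

By inclusion–exclusion:
Individual areas: |P| = 27, |Q| = 8, |R| = 10.
|P∩Q| = 0 (no overlap).
|P∩R|: x∈[2,7], y∈[6,7] → 5·1 = 5.
|Q∩R| = 0 (no overlap).
|P∩Q∩R| = 0.
|P ∪ Q ∪ R| = 45 − 5 + 0 = 40.00.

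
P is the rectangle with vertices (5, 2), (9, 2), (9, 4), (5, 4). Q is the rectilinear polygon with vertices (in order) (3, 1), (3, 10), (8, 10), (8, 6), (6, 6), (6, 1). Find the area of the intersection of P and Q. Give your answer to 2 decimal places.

The intersection is the polygon with vertices (5,2), (5,4), (6,4), (6,2).
By the shoelace formula its area is 2.00.

2.00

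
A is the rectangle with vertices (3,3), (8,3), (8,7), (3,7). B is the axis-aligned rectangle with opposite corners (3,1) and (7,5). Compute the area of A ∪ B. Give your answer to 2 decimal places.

28.00

By inclusion–exclusion:
Individual areas: |A| = 20, |B| = 16.
|A∩B|: x∈[3,7], y∈[3,5] → 4·2 = 8.
|A ∪ B| = 36 − 8 = 28.00.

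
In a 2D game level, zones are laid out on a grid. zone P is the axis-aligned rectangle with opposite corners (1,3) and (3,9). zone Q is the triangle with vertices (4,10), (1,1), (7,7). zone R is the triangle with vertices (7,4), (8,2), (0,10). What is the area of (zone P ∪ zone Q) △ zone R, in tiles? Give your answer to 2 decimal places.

27.70

|zone P ∪ zone Q| = 27.3333.
|(zone P ∪ zone Q) ∩ zone R| = 1.8159.
|(zone P ∪ zone Q) △ zone R| = 27.3333 + 4 − 3.6319 = 27.70.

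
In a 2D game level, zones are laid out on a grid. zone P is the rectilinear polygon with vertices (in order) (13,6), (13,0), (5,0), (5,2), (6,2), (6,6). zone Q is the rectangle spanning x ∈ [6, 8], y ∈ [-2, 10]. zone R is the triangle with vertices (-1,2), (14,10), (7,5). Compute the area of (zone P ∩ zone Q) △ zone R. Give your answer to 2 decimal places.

|zone P ∩ zone Q| = 12.
|(zone P ∩ zone Q) ∩ zone R| = 1.7637.
|(zone P ∩ zone Q) △ zone R| = 12 + 9.5 − 3.5274 = 17.97.

17.97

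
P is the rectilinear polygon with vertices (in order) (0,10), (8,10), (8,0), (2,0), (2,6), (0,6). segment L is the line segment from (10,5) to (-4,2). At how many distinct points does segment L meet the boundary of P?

The segment meets the boundary at (2,3.286), (8,4.571).

2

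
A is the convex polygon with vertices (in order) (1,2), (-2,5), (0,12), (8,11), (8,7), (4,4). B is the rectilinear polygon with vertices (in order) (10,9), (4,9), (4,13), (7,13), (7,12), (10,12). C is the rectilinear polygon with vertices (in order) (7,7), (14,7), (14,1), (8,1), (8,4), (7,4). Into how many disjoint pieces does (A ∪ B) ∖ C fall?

1

(A ∪ B) ∖ C is a single connected region.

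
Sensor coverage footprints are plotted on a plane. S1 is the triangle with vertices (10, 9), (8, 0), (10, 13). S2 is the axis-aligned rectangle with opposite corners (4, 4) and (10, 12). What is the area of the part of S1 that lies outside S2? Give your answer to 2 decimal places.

|S1| = 4, |S1∩S2| = 3.3761.
|S1 ∖ S2| = |S1| − |S1∩S2| = 4 − 3.3761 = 0.62.

0.62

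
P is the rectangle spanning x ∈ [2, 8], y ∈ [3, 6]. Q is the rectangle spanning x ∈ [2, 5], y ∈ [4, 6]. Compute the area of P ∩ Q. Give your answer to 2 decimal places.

|P∩Q|: x∈[2,5], y∈[4,6] → 3·2 = 6.

6.00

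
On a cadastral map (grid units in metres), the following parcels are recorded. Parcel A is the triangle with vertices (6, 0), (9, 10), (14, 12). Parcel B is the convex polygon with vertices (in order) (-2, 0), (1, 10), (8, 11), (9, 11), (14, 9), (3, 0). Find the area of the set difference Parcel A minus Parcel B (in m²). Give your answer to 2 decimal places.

6.48

|Parcel A| = 22, |Parcel A∩Parcel B| = 15.5229.
|Parcel A ∖ Parcel B| = |Parcel A| − |Parcel A∩Parcel B| = 22 − 15.5229 = 6.48.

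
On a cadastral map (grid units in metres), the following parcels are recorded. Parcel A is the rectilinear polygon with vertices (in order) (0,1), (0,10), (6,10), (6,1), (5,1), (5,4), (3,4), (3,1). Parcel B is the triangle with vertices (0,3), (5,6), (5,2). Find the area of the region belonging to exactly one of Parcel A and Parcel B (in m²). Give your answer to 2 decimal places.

45.20

|Parcel A| = 48, |Parcel B| = 10, |Parcel A∩Parcel B| = 6.4.
|Parcel A △ Parcel B| = |Parcel A| + |Parcel B| − 2·|Parcel A∩Parcel B| = 48 + 10 − 12.8 = 45.20.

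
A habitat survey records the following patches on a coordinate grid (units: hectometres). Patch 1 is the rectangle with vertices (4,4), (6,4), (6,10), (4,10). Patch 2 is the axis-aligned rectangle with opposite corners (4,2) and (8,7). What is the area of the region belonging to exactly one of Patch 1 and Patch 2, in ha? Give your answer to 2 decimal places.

|Patch 1∩Patch 2|: x∈[4,6], y∈[4,7] → 2·3 = 6.
|Patch 1 △ Patch 2| = |Patch 1| + |Patch 2| − 2·|Patch 1∩Patch 2| = 12 + 20 − 12 = 20.00.

20.00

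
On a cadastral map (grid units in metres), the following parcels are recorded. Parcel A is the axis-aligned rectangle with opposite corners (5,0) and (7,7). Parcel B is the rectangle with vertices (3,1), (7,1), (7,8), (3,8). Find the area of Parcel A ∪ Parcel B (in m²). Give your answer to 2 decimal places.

By inclusion–exclusion:
Individual areas: |Parcel A| = 14, |Parcel B| = 28.
|Parcel A∩Parcel B|: x∈[5,7], y∈[1,7] → 2·6 = 12.
|Parcel A ∪ Parcel B| = 42 − 12 = 30.00.

30.00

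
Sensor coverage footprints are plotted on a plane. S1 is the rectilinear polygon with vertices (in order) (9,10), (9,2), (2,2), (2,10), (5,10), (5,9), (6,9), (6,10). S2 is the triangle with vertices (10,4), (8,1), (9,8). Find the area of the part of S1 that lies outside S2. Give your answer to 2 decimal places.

52.51

|S1| = 55, |S1∩S2| = 2.4881.
|S1 ∖ S2| = |S1| − |S1∩S2| = 55 − 2.4881 = 52.51.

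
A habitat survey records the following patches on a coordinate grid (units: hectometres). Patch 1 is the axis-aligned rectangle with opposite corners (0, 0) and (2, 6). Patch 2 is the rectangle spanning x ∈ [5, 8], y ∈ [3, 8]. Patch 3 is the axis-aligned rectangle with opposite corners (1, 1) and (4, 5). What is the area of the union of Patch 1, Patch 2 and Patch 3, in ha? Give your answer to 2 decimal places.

35.00

By inclusion–exclusion:
Individual areas: |Patch 1| = 12, |Patch 2| = 15, |Patch 3| = 12.
|Patch 1∩Patch 2| = 0 (no overlap).
|Patch 1∩Patch 3|: x∈[1,2], y∈[1,5] → 1·4 = 4.
|Patch 2∩Patch 3| = 0 (no overlap).
|Patch 1∩Patch 2∩Patch 3| = 0.
|Patch 1 ∪ Patch 2 ∪ Patch 3| = 39 − 4 + 0 = 35.00.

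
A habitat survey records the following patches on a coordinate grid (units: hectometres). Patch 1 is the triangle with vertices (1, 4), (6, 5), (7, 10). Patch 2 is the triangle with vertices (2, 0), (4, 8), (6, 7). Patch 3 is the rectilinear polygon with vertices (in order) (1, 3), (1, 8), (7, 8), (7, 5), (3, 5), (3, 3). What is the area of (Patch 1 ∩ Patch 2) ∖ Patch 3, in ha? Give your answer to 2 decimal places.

0.65

|Patch 1 ∩ Patch 2| = 5.1307.
|(Patch 1 ∩ Patch 2) ∩ Patch 3| = 4.4821.
|(Patch 1 ∩ Patch 2) ∖ Patch 3| = 5.1307 − 4.4821 = 0.65.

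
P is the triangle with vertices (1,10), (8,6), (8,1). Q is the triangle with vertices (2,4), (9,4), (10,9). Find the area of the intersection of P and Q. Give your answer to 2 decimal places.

The intersection is the polygon with vertices (8,6), (8,4), (5.667,4), (4.467,5.542), (6.537,6.836).
By the shoelace formula its area is 7.14.

7.14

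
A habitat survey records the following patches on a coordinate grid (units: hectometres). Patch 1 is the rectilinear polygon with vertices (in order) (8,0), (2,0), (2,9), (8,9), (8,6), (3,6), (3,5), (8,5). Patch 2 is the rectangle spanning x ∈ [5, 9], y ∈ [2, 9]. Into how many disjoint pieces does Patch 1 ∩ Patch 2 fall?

2

Patch 1 ∩ Patch 2 splits into 2 disjoint pieces (area 9, area 9).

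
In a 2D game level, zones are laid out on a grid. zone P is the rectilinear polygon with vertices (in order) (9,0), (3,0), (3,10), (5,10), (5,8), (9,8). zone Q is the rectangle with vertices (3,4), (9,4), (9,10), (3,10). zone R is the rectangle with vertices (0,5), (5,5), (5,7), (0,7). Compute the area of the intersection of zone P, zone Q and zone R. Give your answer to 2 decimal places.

4.00

The intersection is the polygon with vertices (3,7), (5,7), (5,5), (3,5).
By the shoelace formula its area is 4.00.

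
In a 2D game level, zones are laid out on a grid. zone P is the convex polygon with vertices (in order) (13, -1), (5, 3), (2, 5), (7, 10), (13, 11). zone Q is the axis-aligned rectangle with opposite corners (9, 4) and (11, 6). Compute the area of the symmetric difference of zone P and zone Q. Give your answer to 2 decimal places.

|zone P| = 80.5, |zone Q| = 4, |zone P∩zone Q| = 4.
|zone P △ zone Q| = |zone P| + |zone Q| − 2·|zone P∩zone Q| = 80.5 + 4 − 8 = 76.50.

76.50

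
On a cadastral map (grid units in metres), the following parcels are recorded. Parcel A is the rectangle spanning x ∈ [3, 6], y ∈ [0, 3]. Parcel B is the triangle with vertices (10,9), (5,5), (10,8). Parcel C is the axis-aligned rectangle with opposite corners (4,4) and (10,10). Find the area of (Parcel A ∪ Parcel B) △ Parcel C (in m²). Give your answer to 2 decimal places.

|Parcel A ∪ Parcel B| = 11.5.
|(Parcel A ∪ Parcel B) ∩ Parcel C| = 2.5.
|(Parcel A ∪ Parcel B) △ Parcel C| = 11.5 + 36 − 5 = 42.50.

42.50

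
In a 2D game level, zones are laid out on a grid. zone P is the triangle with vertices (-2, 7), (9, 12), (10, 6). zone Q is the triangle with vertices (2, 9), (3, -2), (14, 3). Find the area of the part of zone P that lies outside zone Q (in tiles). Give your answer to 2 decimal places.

|zone P| = 35.5, |zone P∩zone Q| = 6.2681.
|zone P ∖ zone Q| = |zone P| − |zone P∩zone Q| = 35.5 − 6.2681 = 29.23.

29.23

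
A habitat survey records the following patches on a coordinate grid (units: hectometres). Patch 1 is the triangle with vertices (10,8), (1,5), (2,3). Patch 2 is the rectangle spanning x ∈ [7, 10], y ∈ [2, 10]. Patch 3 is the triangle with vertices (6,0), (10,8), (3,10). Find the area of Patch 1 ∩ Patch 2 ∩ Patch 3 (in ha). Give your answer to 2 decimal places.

The intersection is the polygon with vertices (7,6.125), (7,7), (10,8).
By the shoelace formula its area is 1.31.

1.31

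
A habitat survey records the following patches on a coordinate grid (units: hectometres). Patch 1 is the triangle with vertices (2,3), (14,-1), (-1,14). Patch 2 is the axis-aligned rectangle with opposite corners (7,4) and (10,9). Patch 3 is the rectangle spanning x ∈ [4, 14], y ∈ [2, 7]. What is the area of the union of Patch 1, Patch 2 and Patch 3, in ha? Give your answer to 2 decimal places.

93.67

By inclusion–exclusion:
Individual areas: |Patch 1| = 60, |Patch 2| = 15, |Patch 3| = 50.
|Patch 1∩Patch 2| = 2.
|Patch 1∩Patch 3| = 22.3333.
|Patch 2∩Patch 3|: x∈[7,10], y∈[4,7] → 3·3 = 9.
|Patch 1∩Patch 2∩Patch 3| = 2.
|Patch 1 ∪ Patch 2 ∪ Patch 3| = 125 − 33.3333 + 2 = 93.67.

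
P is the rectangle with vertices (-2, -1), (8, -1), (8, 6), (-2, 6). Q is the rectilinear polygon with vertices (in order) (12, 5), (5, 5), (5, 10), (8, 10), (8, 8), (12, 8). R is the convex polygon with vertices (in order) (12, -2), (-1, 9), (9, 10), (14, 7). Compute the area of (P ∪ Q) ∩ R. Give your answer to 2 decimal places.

|P ∪ Q| = 94.
|(P ∪ Q) ∩ R| = 35.84.

35.84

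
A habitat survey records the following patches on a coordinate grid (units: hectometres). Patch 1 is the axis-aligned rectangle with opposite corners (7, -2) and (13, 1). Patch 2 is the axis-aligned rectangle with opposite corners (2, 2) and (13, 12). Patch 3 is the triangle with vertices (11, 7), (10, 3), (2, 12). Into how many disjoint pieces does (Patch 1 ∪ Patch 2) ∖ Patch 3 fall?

2

(Patch 1 ∪ Patch 2) ∖ Patch 3 splits into 2 disjoint pieces (area 18, area 89.5).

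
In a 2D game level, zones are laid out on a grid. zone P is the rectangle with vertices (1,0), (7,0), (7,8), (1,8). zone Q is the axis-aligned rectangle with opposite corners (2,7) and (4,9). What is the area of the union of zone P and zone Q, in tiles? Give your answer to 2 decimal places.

By inclusion–exclusion:
Individual areas: |zone P| = 48, |zone Q| = 4.
|zone P∩zone Q|: x∈[2,4], y∈[7,8] → 2·1 = 2.
|zone P ∪ zone Q| = 52 − 2 = 50.00.

50.00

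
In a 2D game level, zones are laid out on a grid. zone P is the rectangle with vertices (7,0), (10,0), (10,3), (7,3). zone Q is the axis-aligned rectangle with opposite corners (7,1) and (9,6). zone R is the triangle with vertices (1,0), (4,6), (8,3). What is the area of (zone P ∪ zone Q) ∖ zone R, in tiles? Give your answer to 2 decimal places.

14.41

|zone P ∪ zone Q| = 15.
|(zone P ∪ zone Q) ∩ zone R| = 0.5893.
|(zone P ∪ zone Q) ∖ zone R| = 15 − 0.5893 = 14.41.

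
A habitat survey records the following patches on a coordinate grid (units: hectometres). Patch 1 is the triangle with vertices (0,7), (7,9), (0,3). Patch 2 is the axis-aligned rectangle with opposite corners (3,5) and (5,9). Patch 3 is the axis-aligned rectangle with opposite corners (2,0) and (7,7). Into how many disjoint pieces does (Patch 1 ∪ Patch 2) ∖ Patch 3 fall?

(Patch 1 ∪ Patch 2) ∖ Patch 3 is a single connected region.

1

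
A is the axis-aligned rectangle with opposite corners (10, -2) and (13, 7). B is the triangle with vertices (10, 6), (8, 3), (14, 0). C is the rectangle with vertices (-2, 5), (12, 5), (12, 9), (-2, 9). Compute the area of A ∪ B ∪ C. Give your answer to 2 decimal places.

By inclusion–exclusion:
Individual areas: |A| = 27, |B| = 12, |C| = 56.
|A∩B| = 7.5.
|A∩C|: x∈[10,12], y∈[5,7] → 2·2 = 4.
|B∩C| = 0.6667.
|A∩B∩C| = 0.3333.
|A ∪ B ∪ C| = 95 − 12.1667 + 0.3333 = 83.17.

83.17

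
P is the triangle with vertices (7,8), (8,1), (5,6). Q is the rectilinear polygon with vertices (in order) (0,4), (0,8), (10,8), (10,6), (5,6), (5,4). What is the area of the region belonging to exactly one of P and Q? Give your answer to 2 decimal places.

33.43

|P| = 8, |Q| = 30, |P∩Q| = 2.2857.
|P △ Q| = |P| + |Q| − 2·|P∩Q| = 8 + 30 − 4.5714 = 33.43.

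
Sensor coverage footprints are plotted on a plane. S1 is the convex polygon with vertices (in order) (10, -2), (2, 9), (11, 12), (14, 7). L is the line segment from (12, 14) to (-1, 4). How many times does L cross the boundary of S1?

The segment meets the boundary at (3.256,7.274), (8.176,11.059).

2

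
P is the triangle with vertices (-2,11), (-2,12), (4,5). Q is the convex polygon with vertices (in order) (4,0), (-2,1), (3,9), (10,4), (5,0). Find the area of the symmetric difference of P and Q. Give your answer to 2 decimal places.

|P| = 3, |Q| = 57.5, |P∩Q| = 0.3633.
|P △ Q| = |P| + |Q| − 2·|P∩Q| = 3 + 57.5 − 0.7266 = 59.77.

59.77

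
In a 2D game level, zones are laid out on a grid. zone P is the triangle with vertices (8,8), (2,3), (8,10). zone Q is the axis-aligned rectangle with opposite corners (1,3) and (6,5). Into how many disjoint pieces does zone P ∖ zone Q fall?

1

zone P ∖ zone Q is a single connected region.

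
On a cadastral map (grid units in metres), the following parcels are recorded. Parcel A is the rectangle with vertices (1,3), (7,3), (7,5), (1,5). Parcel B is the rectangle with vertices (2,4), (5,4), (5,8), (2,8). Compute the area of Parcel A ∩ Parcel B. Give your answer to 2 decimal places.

3.00

|Parcel A∩Parcel B|: x∈[2,5], y∈[4,5] → 3·1 = 3.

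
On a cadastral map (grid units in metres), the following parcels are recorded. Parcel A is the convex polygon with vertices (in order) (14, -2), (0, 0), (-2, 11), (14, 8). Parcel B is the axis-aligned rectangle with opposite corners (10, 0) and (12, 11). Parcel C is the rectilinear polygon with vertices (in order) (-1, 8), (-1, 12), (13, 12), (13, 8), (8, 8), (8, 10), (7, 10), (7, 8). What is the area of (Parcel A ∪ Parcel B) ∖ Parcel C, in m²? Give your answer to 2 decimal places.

135.22

|Parcel A ∪ Parcel B| = 159.875.
|(Parcel A ∪ Parcel B) ∩ Parcel C| = 24.6562.
|(Parcel A ∪ Parcel B) ∖ Parcel C| = 159.875 − 24.6562 = 135.22.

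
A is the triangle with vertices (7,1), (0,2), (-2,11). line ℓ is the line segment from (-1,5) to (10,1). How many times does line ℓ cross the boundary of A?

The segment meets the boundary at (5.541,2.622), (-0.637,4.868).

2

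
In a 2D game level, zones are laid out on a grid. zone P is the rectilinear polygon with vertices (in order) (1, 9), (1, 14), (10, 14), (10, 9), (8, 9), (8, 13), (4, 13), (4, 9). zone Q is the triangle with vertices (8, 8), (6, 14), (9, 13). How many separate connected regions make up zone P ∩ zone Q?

zone P ∩ zone Q is a single connected region.

1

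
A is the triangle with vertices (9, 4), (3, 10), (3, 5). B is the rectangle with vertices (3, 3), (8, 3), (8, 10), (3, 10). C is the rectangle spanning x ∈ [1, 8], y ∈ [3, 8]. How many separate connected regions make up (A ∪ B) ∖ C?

(A ∪ B) ∖ C splits into 2 disjoint pieces (area 0.4167, area 10).

2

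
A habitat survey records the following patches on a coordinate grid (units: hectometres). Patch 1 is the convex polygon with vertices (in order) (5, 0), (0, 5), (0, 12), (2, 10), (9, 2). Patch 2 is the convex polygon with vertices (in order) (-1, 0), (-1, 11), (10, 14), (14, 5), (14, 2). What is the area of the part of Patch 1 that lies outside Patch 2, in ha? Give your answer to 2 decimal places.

|Patch 1| = 47.5, |Patch 1∩Patch 2| = 46.1371.
|Patch 1 ∖ Patch 2| = |Patch 1| − |Patch 1∩Patch 2| = 47.5 − 46.1371 = 1.36.

1.36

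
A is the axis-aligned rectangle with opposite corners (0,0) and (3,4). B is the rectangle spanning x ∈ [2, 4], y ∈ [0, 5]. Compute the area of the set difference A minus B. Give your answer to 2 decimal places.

8.00

|A∩B|: x∈[2,3], y∈[0,4] → 1·4 = 4.
|A| = 12.
|A ∖ B| = |A| − |A∩B| = 12 − 4 = 8.00.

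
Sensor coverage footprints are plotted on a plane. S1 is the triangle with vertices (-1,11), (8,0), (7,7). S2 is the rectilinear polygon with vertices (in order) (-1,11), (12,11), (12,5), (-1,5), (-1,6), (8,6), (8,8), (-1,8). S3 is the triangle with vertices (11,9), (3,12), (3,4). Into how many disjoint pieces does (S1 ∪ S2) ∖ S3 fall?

(S1 ∪ S2) ∖ S3 splits into 3 disjoint pieces (area 13.4596, area 31.7187, area 4).

3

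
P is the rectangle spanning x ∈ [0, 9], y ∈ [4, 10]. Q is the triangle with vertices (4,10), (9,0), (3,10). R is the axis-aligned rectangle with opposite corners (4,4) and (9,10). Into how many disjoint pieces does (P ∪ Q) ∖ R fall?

(P ∪ Q) ∖ R splits into 2 disjoint pieces (area 0.8, area 24).

2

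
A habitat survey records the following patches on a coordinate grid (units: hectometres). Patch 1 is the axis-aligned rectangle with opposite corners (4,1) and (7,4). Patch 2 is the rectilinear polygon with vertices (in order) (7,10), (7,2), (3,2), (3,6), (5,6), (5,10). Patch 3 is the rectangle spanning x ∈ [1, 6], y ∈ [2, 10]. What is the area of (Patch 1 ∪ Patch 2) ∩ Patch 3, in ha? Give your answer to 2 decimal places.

The region (Patch 1 ∪ Patch 2) ∩ Patch 3 is the polygon with vertices (3,2), (3,6), (5,6), (5,10), (6,10), (6,2), (4,2).
By the shoelace formula its area is 16.00.

16.00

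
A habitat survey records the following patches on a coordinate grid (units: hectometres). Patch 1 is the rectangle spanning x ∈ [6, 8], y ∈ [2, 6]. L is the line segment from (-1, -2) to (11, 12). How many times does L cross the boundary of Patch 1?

0

The segment lies entirely outside Patch 1 and never meets its boundary.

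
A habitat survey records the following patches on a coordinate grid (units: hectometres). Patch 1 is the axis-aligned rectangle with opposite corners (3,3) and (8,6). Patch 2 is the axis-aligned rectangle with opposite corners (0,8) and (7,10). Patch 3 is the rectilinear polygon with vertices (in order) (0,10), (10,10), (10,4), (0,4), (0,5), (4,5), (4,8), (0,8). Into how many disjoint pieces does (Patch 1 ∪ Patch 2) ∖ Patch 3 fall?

(Patch 1 ∪ Patch 2) ∖ Patch 3 splits into 2 disjoint pieces (area 5, area 1).

2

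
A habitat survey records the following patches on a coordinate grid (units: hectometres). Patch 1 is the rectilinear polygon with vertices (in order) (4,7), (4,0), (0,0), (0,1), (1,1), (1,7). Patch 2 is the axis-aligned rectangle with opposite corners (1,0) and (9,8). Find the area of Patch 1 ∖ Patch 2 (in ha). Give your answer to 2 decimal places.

1.00

|Patch 1| = 22, |Patch 1∩Patch 2| = 21.
|Patch 1 ∖ Patch 2| = |Patch 1| − |Patch 1∩Patch 2| = 22 − 21 = 1.00.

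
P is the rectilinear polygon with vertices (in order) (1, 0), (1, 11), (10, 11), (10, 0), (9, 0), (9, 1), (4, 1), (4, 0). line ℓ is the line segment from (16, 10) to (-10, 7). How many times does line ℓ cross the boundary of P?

The segment meets the boundary at (1,8.269), (10,9.308).

2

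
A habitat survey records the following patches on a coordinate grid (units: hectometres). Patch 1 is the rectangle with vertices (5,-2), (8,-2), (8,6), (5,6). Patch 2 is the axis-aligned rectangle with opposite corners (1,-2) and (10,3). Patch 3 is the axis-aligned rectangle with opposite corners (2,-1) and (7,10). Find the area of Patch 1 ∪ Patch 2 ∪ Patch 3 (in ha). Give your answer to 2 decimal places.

83.00

By inclusion–exclusion:
Individual areas: |Patch 1| = 24, |Patch 2| = 45, |Patch 3| = 55.
|Patch 1∩Patch 2|: x∈[5,8], y∈[-2,3] → 3·5 = 15.
|Patch 1∩Patch 3|: x∈[5,7], y∈[-1,6] → 2·7 = 14.
|Patch 2∩Patch 3|: x∈[2,7], y∈[-1,3] → 5·4 = 20.
|Patch 1∩Patch 2∩Patch 3| = 8.
|Patch 1 ∪ Patch 2 ∪ Patch 3| = 124 − 49 + 8 = 83.00.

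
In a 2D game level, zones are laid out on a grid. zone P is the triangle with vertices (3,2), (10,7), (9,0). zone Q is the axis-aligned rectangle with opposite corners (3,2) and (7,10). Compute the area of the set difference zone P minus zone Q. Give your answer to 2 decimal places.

|zone P| = 22, |zone P∩zone Q| = 5.7143.
|zone P ∖ zone Q| = |zone P| − |zone P∩zone Q| = 22 − 5.7143 = 16.29.

16.29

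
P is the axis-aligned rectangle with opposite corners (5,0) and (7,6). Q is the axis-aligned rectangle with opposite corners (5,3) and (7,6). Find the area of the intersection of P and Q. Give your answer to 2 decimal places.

6.00

|P∩Q|: x∈[5,7], y∈[3,6] → 2·3 = 6.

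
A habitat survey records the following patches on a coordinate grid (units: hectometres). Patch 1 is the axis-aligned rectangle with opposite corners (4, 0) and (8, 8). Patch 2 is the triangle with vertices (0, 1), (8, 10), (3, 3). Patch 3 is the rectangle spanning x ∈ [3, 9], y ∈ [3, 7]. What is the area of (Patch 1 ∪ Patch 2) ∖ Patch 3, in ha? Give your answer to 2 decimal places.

|Patch 1 ∪ Patch 2| = 35.6492.
|(Patch 1 ∪ Patch 2) ∩ Patch 3| = 17.2375.
|(Patch 1 ∪ Patch 2) ∖ Patch 3| = 35.6492 − 17.2375 = 18.41.

18.41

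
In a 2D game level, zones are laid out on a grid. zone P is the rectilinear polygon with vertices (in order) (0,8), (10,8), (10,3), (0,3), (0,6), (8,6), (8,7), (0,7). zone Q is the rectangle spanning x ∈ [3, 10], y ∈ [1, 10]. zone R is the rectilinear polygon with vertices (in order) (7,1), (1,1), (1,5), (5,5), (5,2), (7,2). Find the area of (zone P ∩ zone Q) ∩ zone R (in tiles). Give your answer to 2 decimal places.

4.00

The region (zone P ∩ zone Q) ∩ zone R is the polygon with vertices (3,3), (3,5), (5,5), (5,3).
By the shoelace formula its area is 4.00.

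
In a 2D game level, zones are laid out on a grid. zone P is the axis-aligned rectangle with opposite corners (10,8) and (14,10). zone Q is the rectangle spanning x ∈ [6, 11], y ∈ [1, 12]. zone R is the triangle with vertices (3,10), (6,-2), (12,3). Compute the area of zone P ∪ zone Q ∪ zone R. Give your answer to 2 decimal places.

By inclusion–exclusion:
Individual areas: |zone P| = 8, |zone Q| = 55, |zone R| = 43.5.
|zone P∩zone Q|: x∈[10,11], y∈[8,10] → 1·2 = 2.
|zone P∩zone R| = 0.
|zone Q∩zone R| = 22.7944.
|zone P∩zone Q∩zone R| = 0.
|zone P ∪ zone Q ∪ zone R| = 106.5 − 24.7944 + 0 = 81.71.

81.71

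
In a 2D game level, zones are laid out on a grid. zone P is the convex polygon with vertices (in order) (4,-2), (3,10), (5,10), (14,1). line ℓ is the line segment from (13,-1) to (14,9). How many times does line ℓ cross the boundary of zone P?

2

The segment meets the boundary at (13.273,1.727), (13.175,0.753).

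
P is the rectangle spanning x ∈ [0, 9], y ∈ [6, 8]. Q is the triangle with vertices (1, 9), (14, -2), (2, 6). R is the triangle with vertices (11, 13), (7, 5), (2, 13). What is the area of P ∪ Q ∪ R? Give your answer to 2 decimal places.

60.11

By inclusion–exclusion:
Individual areas: |P| = 18, |Q| = 14, |R| = 36.
|P∩Q| = 3.3939.
|P∩R| = 4.5.
|Q∩R| = 0.
|P∩Q∩R| = 0.
|P ∪ Q ∪ R| = 68 − 7.8939 + 0 = 60.11.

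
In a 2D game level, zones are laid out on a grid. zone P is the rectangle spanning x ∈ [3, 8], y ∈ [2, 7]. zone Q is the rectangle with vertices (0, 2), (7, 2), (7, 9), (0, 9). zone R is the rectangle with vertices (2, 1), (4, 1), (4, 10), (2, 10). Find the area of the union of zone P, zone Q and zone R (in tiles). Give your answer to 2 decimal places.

By inclusion–exclusion:
Individual areas: |zone P| = 25, |zone Q| = 49, |zone R| = 18.
|zone P∩zone Q|: x∈[3,7], y∈[2,7] → 4·5 = 20.
|zone P∩zone R|: x∈[3,4], y∈[2,7] → 1·5 = 5.
|zone Q∩zone R|: x∈[2,4], y∈[2,9] → 2·7 = 14.
|zone P∩zone Q∩zone R| = 5.
|zone P ∪ zone Q ∪ zone R| = 92 − 39 + 5 = 58.00.

58.00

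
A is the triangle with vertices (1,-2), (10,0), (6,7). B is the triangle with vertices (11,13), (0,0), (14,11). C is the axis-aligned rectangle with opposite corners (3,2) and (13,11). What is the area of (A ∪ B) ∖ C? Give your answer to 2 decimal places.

|A ∪ B| = 62.3944.
|(A ∪ B) ∩ C| = 34.114.
|(A ∪ B) ∖ C| = 62.3944 − 34.114 = 28.28.

28.28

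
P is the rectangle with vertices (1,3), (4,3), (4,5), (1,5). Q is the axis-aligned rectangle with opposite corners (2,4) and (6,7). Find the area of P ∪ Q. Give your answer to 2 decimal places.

By inclusion–exclusion:
Individual areas: |P| = 6, |Q| = 12.
|P∩Q|: x∈[2,4], y∈[4,5] → 2·1 = 2.
|P ∪ Q| = 18 − 2 = 16.00.

16.00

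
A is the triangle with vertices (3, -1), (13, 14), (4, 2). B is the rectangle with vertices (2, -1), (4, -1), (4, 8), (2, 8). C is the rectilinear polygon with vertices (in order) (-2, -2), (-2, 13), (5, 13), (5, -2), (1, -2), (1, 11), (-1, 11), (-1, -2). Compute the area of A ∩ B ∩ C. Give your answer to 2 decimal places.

The intersection is the polygon with vertices (4,2), (4,0.5), (3,-1).
By the shoelace formula its area is 0.75.

0.75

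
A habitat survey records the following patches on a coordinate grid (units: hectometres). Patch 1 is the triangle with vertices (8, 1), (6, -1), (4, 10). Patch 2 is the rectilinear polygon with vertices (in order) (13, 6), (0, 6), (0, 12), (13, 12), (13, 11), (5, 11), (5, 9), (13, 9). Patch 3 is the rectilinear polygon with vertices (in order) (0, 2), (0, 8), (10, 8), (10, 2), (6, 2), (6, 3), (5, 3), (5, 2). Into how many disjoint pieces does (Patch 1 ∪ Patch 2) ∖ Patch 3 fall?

2

(Patch 1 ∪ Patch 2) ∖ Patch 3 splits into 2 disjoint pieces (area 5.2323, area 42).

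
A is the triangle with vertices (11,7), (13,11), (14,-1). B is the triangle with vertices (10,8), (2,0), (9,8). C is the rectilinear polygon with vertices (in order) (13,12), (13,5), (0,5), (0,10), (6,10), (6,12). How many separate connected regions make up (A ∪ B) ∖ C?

2

(A ∪ B) ∖ C splits into 2 disjoint pieces (area 6.75, area 1.5625).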